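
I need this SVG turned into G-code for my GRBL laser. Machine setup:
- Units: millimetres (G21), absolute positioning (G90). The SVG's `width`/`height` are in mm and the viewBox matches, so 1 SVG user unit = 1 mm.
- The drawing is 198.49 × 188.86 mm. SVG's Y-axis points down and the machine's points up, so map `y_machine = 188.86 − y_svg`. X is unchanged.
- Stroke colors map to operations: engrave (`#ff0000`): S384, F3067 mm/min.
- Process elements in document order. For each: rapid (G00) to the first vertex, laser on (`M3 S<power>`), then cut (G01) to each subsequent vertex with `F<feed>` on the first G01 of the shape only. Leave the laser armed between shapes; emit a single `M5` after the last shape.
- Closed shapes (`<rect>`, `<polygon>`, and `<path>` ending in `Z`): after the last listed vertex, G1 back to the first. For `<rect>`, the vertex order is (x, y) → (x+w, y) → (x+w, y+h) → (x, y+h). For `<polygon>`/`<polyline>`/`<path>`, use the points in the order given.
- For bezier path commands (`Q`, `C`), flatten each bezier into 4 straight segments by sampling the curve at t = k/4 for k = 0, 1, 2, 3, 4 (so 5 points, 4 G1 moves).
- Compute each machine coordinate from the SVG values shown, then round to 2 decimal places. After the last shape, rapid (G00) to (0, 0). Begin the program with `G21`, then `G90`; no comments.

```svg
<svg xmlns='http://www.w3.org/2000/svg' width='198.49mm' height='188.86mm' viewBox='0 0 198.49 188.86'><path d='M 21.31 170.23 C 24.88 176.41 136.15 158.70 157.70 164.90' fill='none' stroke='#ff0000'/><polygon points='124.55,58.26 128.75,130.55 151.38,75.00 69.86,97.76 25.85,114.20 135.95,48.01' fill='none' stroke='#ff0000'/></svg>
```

G21
G90
G00 X21.31 Y18.63
M3 S384
G01 X41.10 Y17.73 F3067
G01 X82.76 Y21.30
G01 X127.80 Y24.87
G01 X157.70 Y23.96
G00 X124.55 Y130.60
M3 S384
G01 X128.75 Y58.31 F3067
G01 X151.38 Y113.86
G01 X69.86 Y91.10
G01 X25.85 Y74.66
G01 X135.95 Y140.85
G01 X124.55 Y130.60
M5
G00 X0.00 Y0.00

Since the viewBox matches the mm dimensions, user units are millimetres directly. The only transform is the Y-flip y_m = 188.86 − y_svg.

Shape 1 is a cubic bezier drawn with `<path>`. Its stroke #ff0000 means engrave at S384, F3067. After flipping Y the toolpath is (21.31,18.63) → (41.10,17.73) → (82.76,21.30) → (127.80,24.87) → (157.70,23.96).

Shape 2 is a closed polygon drawn with `<polygon>`. Its stroke #ff0000 means engrave at S384, F3067. After flipping Y the toolpath is (124.55,130.60) → (128.75,58.31) → (151.38,113.86) → (69.86,91.10) → (25.85,74.66) → (135.95,140.85) → (124.55,130.60), returning to the start.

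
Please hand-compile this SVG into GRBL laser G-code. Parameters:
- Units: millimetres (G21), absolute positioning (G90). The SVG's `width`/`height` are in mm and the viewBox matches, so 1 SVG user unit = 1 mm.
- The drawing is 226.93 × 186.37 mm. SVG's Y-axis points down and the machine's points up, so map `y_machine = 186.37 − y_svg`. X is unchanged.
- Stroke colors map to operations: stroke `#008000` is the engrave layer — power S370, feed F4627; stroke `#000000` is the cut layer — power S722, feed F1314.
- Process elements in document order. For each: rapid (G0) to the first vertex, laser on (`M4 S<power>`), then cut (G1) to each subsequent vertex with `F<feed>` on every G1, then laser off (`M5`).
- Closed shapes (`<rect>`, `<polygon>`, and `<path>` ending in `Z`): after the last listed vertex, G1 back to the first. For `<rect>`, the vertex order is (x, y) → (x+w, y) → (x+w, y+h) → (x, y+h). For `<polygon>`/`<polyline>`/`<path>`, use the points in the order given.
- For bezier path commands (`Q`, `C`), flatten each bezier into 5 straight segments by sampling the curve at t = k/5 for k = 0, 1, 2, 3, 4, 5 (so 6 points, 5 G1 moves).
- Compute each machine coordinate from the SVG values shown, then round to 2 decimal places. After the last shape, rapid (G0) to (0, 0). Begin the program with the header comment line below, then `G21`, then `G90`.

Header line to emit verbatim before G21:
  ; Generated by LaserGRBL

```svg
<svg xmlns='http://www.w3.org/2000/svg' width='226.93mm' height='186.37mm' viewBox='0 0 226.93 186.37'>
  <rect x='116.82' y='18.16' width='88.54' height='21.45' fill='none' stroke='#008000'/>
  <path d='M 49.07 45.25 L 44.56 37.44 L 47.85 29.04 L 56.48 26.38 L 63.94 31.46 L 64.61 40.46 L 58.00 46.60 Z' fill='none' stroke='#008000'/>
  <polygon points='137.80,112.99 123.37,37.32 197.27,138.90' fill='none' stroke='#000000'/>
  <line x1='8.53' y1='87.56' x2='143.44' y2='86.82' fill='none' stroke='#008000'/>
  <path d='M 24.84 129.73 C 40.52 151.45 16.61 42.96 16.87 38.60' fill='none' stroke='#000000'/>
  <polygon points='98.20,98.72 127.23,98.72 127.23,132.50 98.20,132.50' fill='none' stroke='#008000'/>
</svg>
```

viewBox `0 0 226.93 186.37` with mm width/height → 1 unit = 1 mm. Flip: y_m = 186.37 − y_svg.

**Shape 1** — `<rect>` rectangle, stroke `#008000` → engrave (S370, F4627). Machine vertices: (116.82,168.21) → (205.36,168.21) → (205.36,146.76) → (116.82,146.76) → (116.82,168.21). Closed: final G1 returns to the first vertex.

**Shape 2** — `<path>` regular polygon, stroke `#008000` → engrave (S370, F4627). Machine vertices: (49.07,141.12) → (44.56,148.93) → (47.85,157.33) → (56.48,159.99) → (63.94,154.91) → (64.61,145.91) → (58.00,139.77) → (49.07,141.12). Closed: final G1 returns to the first vertex.

**Shape 3** — `<polygon>` closed polygon, stroke `#000000` → cut (S722, F1314). Machine vertices: (137.80,73.38) → (123.37,149.05) → (197.27,47.47) → (137.80,73.38). Closed: final G1 returns to the first vertex.

**Shape 4** — `<line>` line segment, stroke `#008000` → engrave (S370, F4627). Machine vertices: (8.53,98.81) → (143.44,99.55). Open path.

**Shape 5** — `<path>` cubic bezier, stroke `#000000` → cut (S722, F1314). Control points (SVG): P0=(24.84,129.73), P1=(40.52,151.45), P2=(16.61,42.96), P3=(16.87,38.60); sampled at t=k/5. Machine vertices: (24.84,56.64) → (30.01,57.36) → (28.73,78.08) → (24.08,107.55) → (19.10,134.53) → (16.87,147.77). Open path.

**Shape 6** — `<polygon>` rectangle, stroke `#008000` → engrave (S370, F4627). Machine vertices: (98.20,87.65) → (127.23,87.65) → (127.23,53.87) → (98.20,53.87) → (98.20,87.65). Closed: final G1 returns to the first vertex.

; Generated by LaserGRBL
G21
G90
G0 X116.82 Y168.21
M4 S370
G1 X205.36 Y168.21 F4627
G1 X205.36 Y146.76 F4627
G1 X116.82 Y146.76 F4627
G1 X116.82 Y168.21 F4627
M5
G0 X49.07 Y141.12
M4 S370
G1 X44.56 Y148.93 F4627
G1 X47.85 Y157.33 F4627
G1 X56.48 Y159.99 F4627
G1 X63.94 Y154.91 F4627
G1 X64.61 Y145.91 F4627
G1 X58.00 Y139.77 F4627
G1 X49.07 Y141.12 F4627
M5
G0 X137.80 Y73.38
M4 S722
G1 X123.37 Y149.05 F1314
G1 X197.27 Y47.47 F1314
G1 X137.80 Y73.38 F1314
M5
G0 X8.53 Y98.81
M4 S370
G1 X143.44 Y99.55 F4627
M5
G0 X24.84 Y56.64
M4 S722
G1 X30.01 Y57.36 F1314
G1 X28.73 Y78.08 F1314
G1 X24.08 Y107.55 F1314
G1 X19.10 Y134.53 F1314
G1 X16.87 Y147.77 F1314
M5
G0 X98.20 Y87.65
M4 S370
G1 X127.23 Y87.65 F4627
G1 X127.23 Y53.87 F4627
G1 X98.20 Y53.87 F4627
G1 X98.20 Y87.65 F4627
M5
G0 X0.00 Y0.00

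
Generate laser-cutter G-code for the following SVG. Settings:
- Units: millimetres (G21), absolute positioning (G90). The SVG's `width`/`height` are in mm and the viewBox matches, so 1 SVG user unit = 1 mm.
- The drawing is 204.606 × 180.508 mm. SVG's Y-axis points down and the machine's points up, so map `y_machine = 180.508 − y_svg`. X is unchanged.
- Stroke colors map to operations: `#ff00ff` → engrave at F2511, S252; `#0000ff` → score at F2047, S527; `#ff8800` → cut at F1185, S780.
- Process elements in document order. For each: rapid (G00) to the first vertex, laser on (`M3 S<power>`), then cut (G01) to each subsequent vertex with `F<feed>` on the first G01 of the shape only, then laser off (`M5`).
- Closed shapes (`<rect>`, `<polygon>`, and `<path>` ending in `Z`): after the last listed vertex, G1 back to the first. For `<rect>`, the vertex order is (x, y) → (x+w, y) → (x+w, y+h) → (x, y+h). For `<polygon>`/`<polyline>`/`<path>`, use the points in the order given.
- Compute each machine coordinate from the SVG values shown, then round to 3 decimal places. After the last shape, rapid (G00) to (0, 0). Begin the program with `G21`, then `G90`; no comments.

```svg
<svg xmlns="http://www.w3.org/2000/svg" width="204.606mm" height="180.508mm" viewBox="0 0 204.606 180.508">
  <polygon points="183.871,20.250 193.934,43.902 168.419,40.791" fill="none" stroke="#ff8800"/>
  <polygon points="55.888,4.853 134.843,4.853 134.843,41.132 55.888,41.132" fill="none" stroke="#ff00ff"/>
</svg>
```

1 u = 1 mm; y_m = 180.508 − y.

[1] `<polygon>` regular polygon, #ff8800→cut S780 F1185: (183.871,160.258) → (193.934,136.606) → (168.419,139.717) → (183.871,160.258) (closed)

[2] `<polygon>` rectangle, #ff00ff→engrave S252 F2511: (55.888,175.655) → (134.843,175.655) → (134.843,139.376) → (55.888,139.376) → (55.888,175.655) (closed)

G21
G90
G00 X183.871 Y160.258
M3 S780
G01 X193.934 Y136.606 F1185
G01 X168.419 Y139.717
G01 X183.871 Y160.258
M5
G00 X55.888 Y175.655
M3 S252
G01 X134.843 Y175.655 F2511
G01 X134.843 Y139.376
G01 X55.888 Y139.376
G01 X55.888 Y175.655
M5
G00 X0.000 Y0.000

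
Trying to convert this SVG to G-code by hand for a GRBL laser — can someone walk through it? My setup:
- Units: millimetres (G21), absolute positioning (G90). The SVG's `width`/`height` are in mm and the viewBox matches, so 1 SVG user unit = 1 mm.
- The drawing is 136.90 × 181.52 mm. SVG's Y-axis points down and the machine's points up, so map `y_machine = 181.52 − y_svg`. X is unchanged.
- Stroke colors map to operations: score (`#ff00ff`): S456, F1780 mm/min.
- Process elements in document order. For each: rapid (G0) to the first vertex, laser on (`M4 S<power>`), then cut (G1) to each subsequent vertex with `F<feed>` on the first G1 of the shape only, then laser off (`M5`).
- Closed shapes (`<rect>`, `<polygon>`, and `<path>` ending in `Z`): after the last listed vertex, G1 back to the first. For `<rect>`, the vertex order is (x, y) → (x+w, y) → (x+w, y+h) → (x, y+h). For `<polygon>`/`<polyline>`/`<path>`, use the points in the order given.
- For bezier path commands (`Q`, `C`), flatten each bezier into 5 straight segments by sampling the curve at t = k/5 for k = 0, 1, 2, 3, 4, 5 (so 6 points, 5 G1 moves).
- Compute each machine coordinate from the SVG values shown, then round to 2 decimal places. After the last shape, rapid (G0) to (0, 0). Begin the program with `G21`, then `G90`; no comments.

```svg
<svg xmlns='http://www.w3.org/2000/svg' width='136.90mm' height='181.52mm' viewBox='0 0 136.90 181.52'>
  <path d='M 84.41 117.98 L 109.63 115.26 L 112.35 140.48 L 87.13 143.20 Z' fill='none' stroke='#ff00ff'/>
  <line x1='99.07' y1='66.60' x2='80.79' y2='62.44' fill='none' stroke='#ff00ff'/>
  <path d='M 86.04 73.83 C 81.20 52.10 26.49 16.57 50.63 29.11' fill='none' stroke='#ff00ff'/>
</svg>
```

1 u = 1 mm; y_m = 181.52 − y.

[1] `<path>` regular polygon, #ff00ff→score S456 F1780: (84.41,63.54) → (109.63,66.26) → (112.35,41.04) → (87.13,38.32) → (84.41,63.54) (closed)

[2] `<line>` line segment, #ff00ff→score S456 F1780: (99.07,114.92) → (80.79,119.08)

[3] `<path>` cubic bezier, #ff00ff→score S456 F1780: (86.04,107.69) → (78.18,121.89) → (64.53,136.43) → (51.27,148.34) → (44.58,154.66) → (50.63,152.41)

G21
G90
G0 X84.41 Y63.54
M4 S456
G1 X109.63 Y66.26 F1780
G1 X112.35 Y41.04
G1 X87.13 Y38.32
G1 X84.41 Y63.54
M5
G0 X99.07 Y114.92
M4 S456
G1 X80.79 Y119.08 F1780
M5
G0 X86.04 Y107.69
M4 S456
G1 X78.18 Y121.89 F1780
G1 X64.53 Y136.43
G1 X51.27 Y148.34
G1 X44.58 Y154.66
G1 X50.63 Y152.41
M5
G0 X0.00 Y0.00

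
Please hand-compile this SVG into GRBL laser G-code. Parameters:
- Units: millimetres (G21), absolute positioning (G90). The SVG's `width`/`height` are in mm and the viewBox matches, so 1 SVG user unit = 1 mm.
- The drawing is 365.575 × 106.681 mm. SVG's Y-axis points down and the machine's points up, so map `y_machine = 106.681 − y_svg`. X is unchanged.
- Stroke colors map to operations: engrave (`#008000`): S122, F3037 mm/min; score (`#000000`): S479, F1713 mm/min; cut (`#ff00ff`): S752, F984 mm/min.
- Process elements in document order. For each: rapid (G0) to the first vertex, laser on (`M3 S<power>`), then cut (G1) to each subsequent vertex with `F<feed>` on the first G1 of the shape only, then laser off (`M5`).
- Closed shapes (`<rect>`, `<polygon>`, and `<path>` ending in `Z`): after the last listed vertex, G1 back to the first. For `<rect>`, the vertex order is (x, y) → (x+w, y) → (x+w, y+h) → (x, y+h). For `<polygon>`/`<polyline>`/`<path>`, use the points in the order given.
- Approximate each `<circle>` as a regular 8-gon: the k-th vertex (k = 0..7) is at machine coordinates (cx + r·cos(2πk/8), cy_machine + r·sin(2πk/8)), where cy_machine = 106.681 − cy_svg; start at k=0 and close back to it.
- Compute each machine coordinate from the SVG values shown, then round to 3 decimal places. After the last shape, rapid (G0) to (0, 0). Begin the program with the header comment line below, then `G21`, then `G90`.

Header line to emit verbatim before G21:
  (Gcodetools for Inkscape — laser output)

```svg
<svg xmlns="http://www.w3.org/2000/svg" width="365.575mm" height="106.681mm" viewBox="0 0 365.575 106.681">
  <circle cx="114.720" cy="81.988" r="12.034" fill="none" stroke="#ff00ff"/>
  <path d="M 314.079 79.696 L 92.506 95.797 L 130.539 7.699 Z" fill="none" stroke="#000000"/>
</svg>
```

(Gcodetools for Inkscape — laser output)
G21
G90
G0 X126.754 Y24.693
M3 S752
G1 X123.229 Y33.202 F984
G1 X114.720 Y36.727
G1 X106.211 Y33.202
G1 X102.686 Y24.693
G1 X106.211 Y16.184
G1 X114.720 Y12.659
G1 X123.229 Y16.184
G1 X126.754 Y24.693
M5
G0 X314.079 Y26.985
M3 S479
G1 X92.506 Y10.884 F1713
G1 X130.539 Y98.982
G1 X314.079 Y26.985
M5
G0 X0.000 Y0.000

viewBox `0 0 365.575 106.681` with mm width/height → 1 unit = 1 mm. Flip: y_m = 106.681 − y_svg.

**Shape 1** — `<circle>` circle, stroke `#ff00ff` → cut (S752, F984). Machine vertices: (126.754,24.693) → (123.229,33.202) → (114.720,36.727) → (106.211,33.202) → (102.686,24.693) → (106.211,16.184) → (114.720,12.659) → (123.229,16.184) → (126.754,24.693). Closed: final G1 returns to the first vertex.

**Shape 2** — `<path>` closed polygon, stroke `#000000` → score (S479, F1713). Machine vertices: (314.079,26.985) → (92.506,10.884) → (130.539,98.982) → (314.079,26.985). Closed: final G1 returns to the first vertex.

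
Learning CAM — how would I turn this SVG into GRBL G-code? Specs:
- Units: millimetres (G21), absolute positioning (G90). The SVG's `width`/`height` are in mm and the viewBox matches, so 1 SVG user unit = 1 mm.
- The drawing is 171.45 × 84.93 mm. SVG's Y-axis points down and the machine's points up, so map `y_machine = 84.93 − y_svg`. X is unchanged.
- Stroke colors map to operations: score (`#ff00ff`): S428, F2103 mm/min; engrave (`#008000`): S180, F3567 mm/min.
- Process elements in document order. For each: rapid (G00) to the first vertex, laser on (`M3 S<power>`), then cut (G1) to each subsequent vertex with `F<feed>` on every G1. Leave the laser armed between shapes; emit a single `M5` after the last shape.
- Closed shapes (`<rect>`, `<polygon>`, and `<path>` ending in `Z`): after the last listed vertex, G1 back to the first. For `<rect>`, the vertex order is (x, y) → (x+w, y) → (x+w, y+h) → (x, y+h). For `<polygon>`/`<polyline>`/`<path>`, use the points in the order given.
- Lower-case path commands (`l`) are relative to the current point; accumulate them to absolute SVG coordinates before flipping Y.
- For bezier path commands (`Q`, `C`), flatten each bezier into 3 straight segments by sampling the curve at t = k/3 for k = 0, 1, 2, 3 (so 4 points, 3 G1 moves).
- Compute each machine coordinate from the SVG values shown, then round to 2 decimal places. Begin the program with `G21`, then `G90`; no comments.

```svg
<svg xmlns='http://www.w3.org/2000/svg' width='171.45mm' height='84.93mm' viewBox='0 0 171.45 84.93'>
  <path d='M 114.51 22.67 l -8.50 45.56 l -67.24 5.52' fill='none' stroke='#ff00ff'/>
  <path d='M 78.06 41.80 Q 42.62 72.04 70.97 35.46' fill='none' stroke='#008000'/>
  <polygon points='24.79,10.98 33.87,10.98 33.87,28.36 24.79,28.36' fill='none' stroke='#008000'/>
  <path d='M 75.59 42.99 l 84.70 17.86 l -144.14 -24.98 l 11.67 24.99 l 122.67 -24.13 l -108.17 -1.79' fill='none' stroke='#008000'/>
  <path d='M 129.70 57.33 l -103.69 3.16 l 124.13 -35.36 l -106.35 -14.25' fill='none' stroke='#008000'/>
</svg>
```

Since the viewBox matches the mm dimensions, user units are millimetres directly. The only transform is the Y-flip y_m = 84.93 − y_svg.

Shape 1 is a open polyline drawn with `<path>`. Its stroke #ff00ff means score at S428, F2103. After flipping Y the toolpath is (114.51,62.26) → (106.01,16.70) → (38.77,11.18).

Shape 2 is a quadratic bezier drawn with `<path>`. Its stroke #008000 means engrave at S180, F3567. After flipping Y the toolpath is (78.06,43.13) → (61.52,30.39) → (59.16,32.51) → (70.97,49.47).

Shape 3 is a rectangle drawn with `<polygon>`. Its stroke #008000 means engrave at S180, F3567. After flipping Y the toolpath is (24.79,73.95) → (33.87,73.95) → (33.87,56.57) → (24.79,56.57) → (24.79,73.95), returning to the start.

Shape 4 is a open polyline drawn with `<path>`. Its stroke #008000 means engrave at S180, F3567. After flipping Y the toolpath is (75.59,41.94) → (160.29,24.08) → (16.15,49.06) → (27.82,24.07) → (150.49,48.20) → (42.32,49.99).

Shape 5 is a open polyline drawn with `<path>`. Its stroke #008000 means engrave at S180, F3567. After flipping Y the toolpath is (129.70,27.60) → (26.01,24.44) → (150.14,59.80) → (43.79,74.05).

G21
G90
G00 X114.51 Y62.26
M3 S428
G1 X106.01 Y16.70 F2103
G1 X38.77 Y11.18 F2103
G00 X78.06 Y43.13
M3 S180
G1 X61.52 Y30.39 F3567
G1 X59.16 Y32.51 F3567
G1 X70.97 Y49.47 F3567
G00 X24.79 Y73.95
M3 S180
G1 X33.87 Y73.95 F3567
G1 X33.87 Y56.57 F3567
G1 X24.79 Y56.57 F3567
G1 X24.79 Y73.95 F3567
G00 X75.59 Y41.94
M3 S180
G1 X160.29 Y24.08 F3567
G1 X16.15 Y49.06 F3567
G1 X27.82 Y24.07 F3567
G1 X150.49 Y48.20 F3567
G1 X42.32 Y49.99 F3567
G00 X129.70 Y27.60
M3 S180
G1 X26.01 Y24.44 F3567
G1 X150.14 Y59.80 F3567
G1 X43.79 Y74.05 F3567
M5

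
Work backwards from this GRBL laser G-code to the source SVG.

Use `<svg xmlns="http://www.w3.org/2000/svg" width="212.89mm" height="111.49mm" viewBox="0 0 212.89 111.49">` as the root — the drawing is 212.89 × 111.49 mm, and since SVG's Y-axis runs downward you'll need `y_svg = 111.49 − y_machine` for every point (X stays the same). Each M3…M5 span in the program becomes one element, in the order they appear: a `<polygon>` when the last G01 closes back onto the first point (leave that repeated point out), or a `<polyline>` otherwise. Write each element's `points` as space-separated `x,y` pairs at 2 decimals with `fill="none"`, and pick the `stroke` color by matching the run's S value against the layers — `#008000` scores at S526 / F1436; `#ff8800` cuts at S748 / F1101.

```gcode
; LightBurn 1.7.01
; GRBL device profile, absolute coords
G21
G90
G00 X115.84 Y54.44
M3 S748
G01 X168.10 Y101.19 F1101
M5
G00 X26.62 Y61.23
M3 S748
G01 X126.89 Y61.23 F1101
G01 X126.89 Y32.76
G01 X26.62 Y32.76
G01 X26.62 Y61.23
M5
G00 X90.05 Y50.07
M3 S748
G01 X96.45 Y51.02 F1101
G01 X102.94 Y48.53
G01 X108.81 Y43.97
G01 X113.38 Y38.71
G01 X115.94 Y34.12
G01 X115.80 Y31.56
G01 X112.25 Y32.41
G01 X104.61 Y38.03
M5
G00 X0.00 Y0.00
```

Each laser-on run becomes one SVG element. Flip Y back into SVG space with y_svg = 111.49 − y_machine. Every run uses S748, so all elements get stroke `#ff8800` (cut).

Run 1: The run is open, so emit a `<polyline>` with points (Y-flipped): 115.84,57.05 168.10,10.30.

Run 2: The run returns to its start, so emit a `<polygon>` with points (Y-flipped): 26.62,50.26 126.89,50.26 126.89,78.73 26.62,78.73.

Run 3: The run is open, so emit a `<polyline>` with points (Y-flipped): 90.05,61.42 96.45,60.47 102.94,62.96 108.81,67.52 113.38,72.78 115.94,77.37 115.80,79.93 112.25,79.08 104.61,73.46.

<svg xmlns="http://www.w3.org/2000/svg" width="212.89mm" height="111.49mm" viewBox="0 0 212.89 111.49">
  <polyline points="115.84,57.05 168.10,10.30" fill="none" stroke="#ff8800"/>
  <polygon points="26.62,50.26 126.89,50.26 126.89,78.73 26.62,78.73" fill="none" stroke="#ff8800"/>
  <polyline points="90.05,61.42 96.45,60.47 102.94,62.96 108.81,67.52 113.38,72.78 115.94,77.37 115.80,79.93 112.25,79.08 104.61,73.46" fill="none" stroke="#ff8800"/>
</svg>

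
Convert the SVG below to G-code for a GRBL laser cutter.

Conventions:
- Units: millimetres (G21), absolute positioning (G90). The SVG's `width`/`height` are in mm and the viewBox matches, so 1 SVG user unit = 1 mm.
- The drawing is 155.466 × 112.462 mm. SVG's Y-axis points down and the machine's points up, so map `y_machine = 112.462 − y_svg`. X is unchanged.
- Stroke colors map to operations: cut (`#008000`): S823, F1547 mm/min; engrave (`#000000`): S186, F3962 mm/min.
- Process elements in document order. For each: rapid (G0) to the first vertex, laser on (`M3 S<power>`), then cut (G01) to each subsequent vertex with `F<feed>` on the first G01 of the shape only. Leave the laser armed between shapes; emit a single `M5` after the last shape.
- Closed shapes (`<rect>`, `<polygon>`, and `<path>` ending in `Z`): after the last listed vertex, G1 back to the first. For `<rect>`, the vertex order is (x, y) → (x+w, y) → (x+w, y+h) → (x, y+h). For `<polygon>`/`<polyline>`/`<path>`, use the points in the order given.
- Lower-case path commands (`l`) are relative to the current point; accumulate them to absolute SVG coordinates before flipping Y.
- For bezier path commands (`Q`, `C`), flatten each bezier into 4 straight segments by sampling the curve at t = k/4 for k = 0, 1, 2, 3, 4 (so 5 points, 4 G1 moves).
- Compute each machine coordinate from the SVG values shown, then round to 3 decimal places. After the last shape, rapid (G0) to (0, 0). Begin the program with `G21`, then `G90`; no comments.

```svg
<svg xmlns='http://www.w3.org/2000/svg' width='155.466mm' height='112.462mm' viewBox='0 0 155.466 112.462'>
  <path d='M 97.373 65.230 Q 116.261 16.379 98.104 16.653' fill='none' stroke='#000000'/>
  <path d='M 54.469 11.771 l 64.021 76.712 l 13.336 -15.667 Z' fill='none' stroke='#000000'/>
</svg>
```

G21
G90
G0 X97.373 Y47.232
M3 S186
G01 X104.502 Y68.587 F3962
G01 X107.000 Y83.802
G01 X104.867 Y92.876
G01 X98.104 Y95.809
G0 X54.469 Y100.691
M3 S186
G01 X118.490 Y23.979 F3962
G01 X131.826 Y39.646
G01 X54.469 Y100.691
M5
G0 X0.000 Y0.000

Since the viewBox matches the mm dimensions, user units are millimetres directly. The only transform is the Y-flip y_m = 112.462 − y_svg.

Shape 1 is a quadratic bezier drawn with `<path>`. Its stroke #000000 means engrave at S186, F3962. After flipping Y the toolpath is (97.373,47.232) → (104.502,68.587) → (107.000,83.802) → (104.867,92.876) → (98.104,95.809).

Shape 2 is a closed polygon drawn with `<path>`. Its stroke #000000 means engrave at S186, F3962. After flipping Y the toolpath is (54.469,100.691) → (118.490,23.979) → (131.826,39.646) → (54.469,100.691), returning to the start.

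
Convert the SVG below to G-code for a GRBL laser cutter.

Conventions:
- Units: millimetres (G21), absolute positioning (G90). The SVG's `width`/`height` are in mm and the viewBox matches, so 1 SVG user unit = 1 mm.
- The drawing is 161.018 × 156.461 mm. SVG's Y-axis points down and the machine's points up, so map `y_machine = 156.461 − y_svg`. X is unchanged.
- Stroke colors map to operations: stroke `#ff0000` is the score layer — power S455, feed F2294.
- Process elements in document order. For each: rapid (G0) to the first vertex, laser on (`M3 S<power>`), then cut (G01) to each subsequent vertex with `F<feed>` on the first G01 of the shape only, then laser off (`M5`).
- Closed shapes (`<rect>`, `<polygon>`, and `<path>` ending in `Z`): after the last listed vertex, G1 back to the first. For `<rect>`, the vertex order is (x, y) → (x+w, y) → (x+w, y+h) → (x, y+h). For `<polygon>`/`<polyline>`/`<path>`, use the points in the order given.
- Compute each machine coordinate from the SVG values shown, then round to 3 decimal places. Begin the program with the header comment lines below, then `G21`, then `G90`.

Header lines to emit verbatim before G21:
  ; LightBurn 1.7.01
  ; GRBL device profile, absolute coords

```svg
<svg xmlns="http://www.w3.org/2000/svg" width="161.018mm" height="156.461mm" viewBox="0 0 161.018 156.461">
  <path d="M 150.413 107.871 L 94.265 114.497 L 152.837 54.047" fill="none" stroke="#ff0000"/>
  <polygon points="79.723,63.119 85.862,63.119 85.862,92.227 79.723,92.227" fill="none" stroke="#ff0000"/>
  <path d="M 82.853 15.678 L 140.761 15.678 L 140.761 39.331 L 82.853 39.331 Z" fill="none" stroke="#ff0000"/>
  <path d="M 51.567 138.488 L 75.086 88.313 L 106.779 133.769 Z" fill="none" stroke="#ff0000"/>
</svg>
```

Since the viewBox matches the mm dimensions, user units are millimetres directly. The only transform is the Y-flip y_m = 156.461 − y_svg.

Shape 1 is a open polyline drawn with `<path>`. Its stroke #ff0000 means score at S455, F2294. After flipping Y the toolpath is (150.413,48.590) → (94.265,41.964) → (152.837,102.414).

Shape 2 is a rectangle drawn with `<polygon>`. Its stroke #ff0000 means score at S455, F2294. After flipping Y the toolpath is (79.723,93.342) → (85.862,93.342) → (85.862,64.234) → (79.723,64.234) → (79.723,93.342), returning to the start.

Shape 3 is a rectangle drawn with `<path>`. Its stroke #ff0000 means score at S455, F2294. After flipping Y the toolpath is (82.853,140.783) → (140.761,140.783) → (140.761,117.130) → (82.853,117.130) → (82.853,140.783), returning to the start.

Shape 4 is a regular polygon drawn with `<path>`. Its stroke #ff0000 means score at S455, F2294. After flipping Y the toolpath is (51.567,17.973) → (75.086,68.148) → (106.779,22.692) → (51.567,17.973), returning to the start.

; LightBurn 1.7.01
; GRBL device profile, absolute coords
G21
G90
G0 X150.413 Y48.590
M3 S455
G01 X94.265 Y41.964 F2294
G01 X152.837 Y102.414
M5
G0 X79.723 Y93.342
M3 S455
G01 X85.862 Y93.342 F2294
G01 X85.862 Y64.234
G01 X79.723 Y64.234
G01 X79.723 Y93.342
M5
G0 X82.853 Y140.783
M3 S455
G01 X140.761 Y140.783 F2294
G01 X140.761 Y117.130
G01 X82.853 Y117.130
G01 X82.853 Y140.783
M5
G0 X51.567 Y17.973
M3 S455
G01 X75.086 Y68.148 F2294
G01 X106.779 Y22.692
G01 X51.567 Y17.973
M5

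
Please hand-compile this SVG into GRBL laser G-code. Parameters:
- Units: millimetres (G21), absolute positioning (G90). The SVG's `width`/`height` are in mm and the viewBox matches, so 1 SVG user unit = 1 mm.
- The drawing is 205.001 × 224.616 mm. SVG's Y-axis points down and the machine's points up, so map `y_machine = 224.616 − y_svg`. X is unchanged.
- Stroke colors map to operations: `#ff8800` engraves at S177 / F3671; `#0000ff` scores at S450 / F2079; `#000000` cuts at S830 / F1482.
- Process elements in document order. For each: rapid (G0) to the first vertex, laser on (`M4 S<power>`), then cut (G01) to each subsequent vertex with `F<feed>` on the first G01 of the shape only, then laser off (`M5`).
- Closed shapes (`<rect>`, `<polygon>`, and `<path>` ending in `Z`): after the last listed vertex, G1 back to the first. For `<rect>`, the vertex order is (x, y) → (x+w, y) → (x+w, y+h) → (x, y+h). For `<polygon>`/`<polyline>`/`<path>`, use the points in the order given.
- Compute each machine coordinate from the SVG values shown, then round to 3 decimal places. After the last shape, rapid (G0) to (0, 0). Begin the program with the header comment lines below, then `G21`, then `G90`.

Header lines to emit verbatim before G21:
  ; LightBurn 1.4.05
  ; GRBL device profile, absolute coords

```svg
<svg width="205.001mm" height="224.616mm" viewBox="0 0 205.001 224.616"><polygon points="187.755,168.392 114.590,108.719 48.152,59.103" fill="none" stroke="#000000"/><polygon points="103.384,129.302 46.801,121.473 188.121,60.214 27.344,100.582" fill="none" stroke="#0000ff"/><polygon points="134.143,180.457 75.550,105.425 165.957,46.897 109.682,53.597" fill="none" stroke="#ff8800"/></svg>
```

; LightBurn 1.4.05
; GRBL device profile, absolute coords
G21
G90
G0 X187.755 Y56.224
M4 S830
G01 X114.590 Y115.897 F1482
G01 X48.152 Y165.513
G01 X187.755 Y56.224
M5
G0 X103.384 Y95.314
M4 S450
G01 X46.801 Y103.143 F2079
G01 X188.121 Y164.402
G01 X27.344 Y124.034
G01 X103.384 Y95.314
M5
G0 X134.143 Y44.159
M4 S177
G01 X75.550 Y119.191 F3671
G01 X165.957 Y177.719
G01 X109.682 Y171.019
G01 X134.143 Y44.159
M5
G0 X0.000 Y0.000

1 u = 1 mm; y_m = 224.616 − y.

[1] `<polygon>` closed polygon, #000000→cut S830 F1482: (187.755,56.224) → (114.590,115.897) → (48.152,165.513) → (187.755,56.224) (closed)

[2] `<polygon>` closed polygon, #0000ff→score S450 F2079: (103.384,95.314) → (46.801,103.143) → (188.121,164.402) → (27.344,124.034) → (103.384,95.314) (closed)

[3] `<polygon>` closed polygon, #ff8800→engrave S177 F3671: (134.143,44.159) → (75.550,119.191) → (165.957,177.719) → (109.682,171.019) → (134.143,44.159) (closed)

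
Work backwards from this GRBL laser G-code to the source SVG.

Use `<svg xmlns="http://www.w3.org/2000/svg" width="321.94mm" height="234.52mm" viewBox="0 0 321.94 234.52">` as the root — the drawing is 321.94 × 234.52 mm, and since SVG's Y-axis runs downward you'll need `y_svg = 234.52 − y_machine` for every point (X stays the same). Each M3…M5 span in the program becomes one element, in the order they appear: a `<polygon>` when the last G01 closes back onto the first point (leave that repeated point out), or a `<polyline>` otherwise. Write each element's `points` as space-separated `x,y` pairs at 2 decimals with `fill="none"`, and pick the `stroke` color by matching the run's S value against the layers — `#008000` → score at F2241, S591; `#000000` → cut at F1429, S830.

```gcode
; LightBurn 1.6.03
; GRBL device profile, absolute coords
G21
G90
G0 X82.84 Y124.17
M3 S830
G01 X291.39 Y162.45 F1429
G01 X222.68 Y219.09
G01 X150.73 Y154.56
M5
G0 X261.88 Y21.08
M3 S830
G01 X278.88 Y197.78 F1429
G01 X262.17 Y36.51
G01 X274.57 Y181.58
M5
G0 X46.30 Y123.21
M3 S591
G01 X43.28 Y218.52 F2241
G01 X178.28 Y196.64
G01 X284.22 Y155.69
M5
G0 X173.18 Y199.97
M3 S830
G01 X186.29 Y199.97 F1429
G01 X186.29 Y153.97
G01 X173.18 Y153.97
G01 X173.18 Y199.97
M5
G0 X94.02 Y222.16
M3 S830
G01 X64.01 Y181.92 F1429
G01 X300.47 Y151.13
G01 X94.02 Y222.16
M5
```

Machine Y-up, SVG Y-down with viewBox height 234.52, so y_svg = 234.52 − y_machine; X carries over.

Run 1: S830 ⇒ cut layer `#000000`. The run is open, so emit a `<polyline>` with points (Y-flipped): 82.84,110.35 291.39,72.07 222.68,15.43 150.73,79.96.

Run 2: power S830 maps to stroke `#000000` (cut). The run is open, so emit a `<polyline>` with points (Y-flipped): 261.88,213.44 278.88,36.74 262.17,198.01 274.57,52.94.

Run 3: the run's S591 means `#008000` (score). The run is open, so emit a `<polyline>` with points (Y-flipped): 46.30,111.31 43.28,16.00 178.28,37.88 284.22,78.83.

Run 4: power S830 maps to stroke `#000000` (cut). The run returns to its start, so emit a `<polygon>` with points (Y-flipped): 173.18,34.55 186.29,34.55 186.29,80.55 173.18,80.55.

Run 5: power S830 maps to stroke `#000000` (cut). The run returns to its start, so emit a `<polygon>` with points (Y-flipped): 94.02,12.36 64.01,52.60 300.47,83.39.

<svg xmlns="http://www.w3.org/2000/svg" width="321.94mm" height="234.52mm" viewBox="0 0 321.94 234.52">
  <polyline points="82.84,110.35 291.39,72.07 222.68,15.43 150.73,79.96" fill="none" stroke="#000000"/>
  <polyline points="261.88,213.44 278.88,36.74 262.17,198.01 274.57,52.94" fill="none" stroke="#000000"/>
  <polyline points="46.30,111.31 43.28,16.00 178.28,37.88 284.22,78.83" fill="none" stroke="#008000"/>
  <polygon points="173.18,34.55 186.29,34.55 186.29,80.55 173.18,80.55" fill="none" stroke="#000000"/>
  <polygon points="94.02,12.36 64.01,52.60 300.47,83.39" fill="none" stroke="#000000"/>
</svg>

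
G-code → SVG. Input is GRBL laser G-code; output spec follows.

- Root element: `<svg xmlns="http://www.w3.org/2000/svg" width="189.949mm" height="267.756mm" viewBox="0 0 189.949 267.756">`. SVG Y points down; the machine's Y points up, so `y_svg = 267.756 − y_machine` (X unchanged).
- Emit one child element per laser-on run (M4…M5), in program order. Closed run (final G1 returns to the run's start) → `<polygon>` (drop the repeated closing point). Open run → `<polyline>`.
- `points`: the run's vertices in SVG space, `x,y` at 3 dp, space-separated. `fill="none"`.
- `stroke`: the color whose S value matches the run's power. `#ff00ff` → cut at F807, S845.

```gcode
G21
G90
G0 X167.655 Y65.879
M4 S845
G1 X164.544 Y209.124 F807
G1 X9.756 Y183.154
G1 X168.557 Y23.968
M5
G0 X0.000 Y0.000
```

Machine Y-up, SVG Y-down with viewBox height 267.756, so y_svg = 267.756 − y_machine; X carries over. Every run uses S845, so all elements get stroke `#ff00ff` (cut).

Run 1: The run is open, so emit a `<polyline>` with points (Y-flipped): 167.655,201.877 164.544,58.632 9.756,84.602 168.557,243.788.

<svg xmlns="http://www.w3.org/2000/svg" width="189.949mm" height="267.756mm" viewBox="0 0 189.949 267.756">
  <polyline points="167.655,201.877 164.544,58.632 9.756,84.602 168.557,243.788" fill="none" stroke="#ff00ff"/>
</svg>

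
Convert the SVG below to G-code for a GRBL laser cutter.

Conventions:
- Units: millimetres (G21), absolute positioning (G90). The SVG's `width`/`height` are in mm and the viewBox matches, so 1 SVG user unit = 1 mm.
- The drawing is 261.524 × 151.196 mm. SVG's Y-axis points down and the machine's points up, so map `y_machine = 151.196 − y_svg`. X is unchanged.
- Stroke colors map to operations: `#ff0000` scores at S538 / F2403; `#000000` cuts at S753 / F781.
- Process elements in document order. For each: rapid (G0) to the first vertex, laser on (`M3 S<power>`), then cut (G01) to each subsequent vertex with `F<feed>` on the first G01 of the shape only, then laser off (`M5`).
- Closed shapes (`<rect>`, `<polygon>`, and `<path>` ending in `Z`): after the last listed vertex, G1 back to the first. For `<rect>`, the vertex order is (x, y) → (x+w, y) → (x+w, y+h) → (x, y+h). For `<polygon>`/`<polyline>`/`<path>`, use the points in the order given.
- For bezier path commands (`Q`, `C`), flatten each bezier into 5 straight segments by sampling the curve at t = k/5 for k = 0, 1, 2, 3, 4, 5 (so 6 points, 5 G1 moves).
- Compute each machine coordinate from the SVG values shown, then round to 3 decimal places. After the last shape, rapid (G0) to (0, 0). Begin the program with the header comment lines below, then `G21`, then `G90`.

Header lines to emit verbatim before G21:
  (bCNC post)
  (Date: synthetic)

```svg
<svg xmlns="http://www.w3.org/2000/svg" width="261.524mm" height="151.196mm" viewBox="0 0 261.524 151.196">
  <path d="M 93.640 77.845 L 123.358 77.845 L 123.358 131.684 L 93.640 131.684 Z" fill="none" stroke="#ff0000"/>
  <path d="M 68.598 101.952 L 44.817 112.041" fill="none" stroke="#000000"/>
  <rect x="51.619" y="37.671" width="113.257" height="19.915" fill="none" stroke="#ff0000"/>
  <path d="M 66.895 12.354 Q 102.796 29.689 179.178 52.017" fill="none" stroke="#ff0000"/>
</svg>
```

(bCNC post)
(Date: synthetic)
G21
G90
G0 X93.640 Y73.351
M3 S538
G01 X123.358 Y73.351 F2403
G01 X123.358 Y19.512
G01 X93.640 Y19.512
G01 X93.640 Y73.351
M5
G0 X68.598 Y49.244
M3 S753
G01 X44.817 Y39.155 F781
M5
G0 X51.619 Y113.525
M3 S538
G01 X164.876 Y113.525 F2403
G01 X164.876 Y93.610
G01 X51.619 Y93.610
G01 X51.619 Y113.525
M5
G0 X66.895 Y138.842
M3 S538
G01 X82.875 Y131.708 F2403
G01 X102.093 Y124.175
G01 X124.549 Y116.243
G01 X150.244 Y107.910
G01 X179.178 Y99.179
M5
G0 X0.000 Y0.000

Since the viewBox matches the mm dimensions, user units are millimetres directly. The only transform is the Y-flip y_m = 151.196 − y_svg.

Shape 1 is a rectangle drawn with `<path>`. Its stroke #ff0000 means score at S538, F2403. After flipping Y the toolpath is (93.640,73.351) → (123.358,73.351) → (123.358,19.512) → (93.640,19.512) → (93.640,73.351), returning to the start.

Shape 2 is a line segment drawn with `<path>`. Its stroke #000000 means cut at S753, F781. After flipping Y the toolpath is (68.598,49.244) → (44.817,39.155).

Shape 3 is a rectangle drawn with `<rect>`. Its stroke #ff0000 means score at S538, F2403. After flipping Y the toolpath is (51.619,113.525) → (164.876,113.525) → (164.876,93.610) → (51.619,93.610) → (51.619,113.525), returning to the start.

Shape 4 is a quadratic bezier drawn with `<path>`. Its stroke #ff0000 means score at S538, F2403. After flipping Y the toolpath is (66.895,138.842) → (82.875,131.708) → (102.093,124.175) → (124.549,116.243) → (150.244,107.910) → (179.178,99.179).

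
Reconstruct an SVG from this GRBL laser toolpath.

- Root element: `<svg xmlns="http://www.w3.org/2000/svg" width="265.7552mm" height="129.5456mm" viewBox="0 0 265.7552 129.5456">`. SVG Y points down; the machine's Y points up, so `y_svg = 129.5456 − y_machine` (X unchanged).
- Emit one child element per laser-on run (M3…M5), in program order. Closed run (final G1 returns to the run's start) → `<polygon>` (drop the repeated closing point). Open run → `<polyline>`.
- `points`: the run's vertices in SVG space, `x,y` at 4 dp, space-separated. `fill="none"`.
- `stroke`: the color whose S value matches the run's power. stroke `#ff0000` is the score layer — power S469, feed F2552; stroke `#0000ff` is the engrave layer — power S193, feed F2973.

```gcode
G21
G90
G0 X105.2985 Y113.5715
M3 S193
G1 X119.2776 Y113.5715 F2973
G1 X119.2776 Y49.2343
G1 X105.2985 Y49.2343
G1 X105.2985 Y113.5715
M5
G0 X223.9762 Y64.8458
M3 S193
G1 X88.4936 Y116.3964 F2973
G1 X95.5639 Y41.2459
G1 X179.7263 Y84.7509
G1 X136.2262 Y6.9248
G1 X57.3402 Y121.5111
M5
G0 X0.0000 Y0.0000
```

<svg xmlns="http://www.w3.org/2000/svg" width="265.7552mm" height="129.5456mm" viewBox="0 0 265.7552 129.5456">
  <polygon points="105.2985,15.9741 119.2776,15.9741 119.2776,80.3113 105.2985,80.3113" fill="none" stroke="#0000ff"/>
  <polyline points="223.9762,64.6998 88.4936,13.1492 95.5639,88.2997 179.7263,44.7947 136.2262,122.6208 57.3402,8.0345" fill="none" stroke="#0000ff"/>
</svg>

Machine Y-up, SVG Y-down with viewBox height 129.5456, so y_svg = 129.5456 − y_machine; X carries over. Every run uses S193, so all elements get stroke `#0000ff` (engrave).

Run 1: The run returns to its start, so emit a `<polygon>` with points (Y-flipped): 105.2985,15.9741 119.2776,15.9741 119.2776,80.3113 105.2985,80.3113.

Run 2: The run is open, so emit a `<polyline>` with points (Y-flipped): 223.9762,64.6998 88.4936,13.1492 95.5639,88.2997 179.7263,44.7947 136.2262,122.6208 57.3402,8.0345.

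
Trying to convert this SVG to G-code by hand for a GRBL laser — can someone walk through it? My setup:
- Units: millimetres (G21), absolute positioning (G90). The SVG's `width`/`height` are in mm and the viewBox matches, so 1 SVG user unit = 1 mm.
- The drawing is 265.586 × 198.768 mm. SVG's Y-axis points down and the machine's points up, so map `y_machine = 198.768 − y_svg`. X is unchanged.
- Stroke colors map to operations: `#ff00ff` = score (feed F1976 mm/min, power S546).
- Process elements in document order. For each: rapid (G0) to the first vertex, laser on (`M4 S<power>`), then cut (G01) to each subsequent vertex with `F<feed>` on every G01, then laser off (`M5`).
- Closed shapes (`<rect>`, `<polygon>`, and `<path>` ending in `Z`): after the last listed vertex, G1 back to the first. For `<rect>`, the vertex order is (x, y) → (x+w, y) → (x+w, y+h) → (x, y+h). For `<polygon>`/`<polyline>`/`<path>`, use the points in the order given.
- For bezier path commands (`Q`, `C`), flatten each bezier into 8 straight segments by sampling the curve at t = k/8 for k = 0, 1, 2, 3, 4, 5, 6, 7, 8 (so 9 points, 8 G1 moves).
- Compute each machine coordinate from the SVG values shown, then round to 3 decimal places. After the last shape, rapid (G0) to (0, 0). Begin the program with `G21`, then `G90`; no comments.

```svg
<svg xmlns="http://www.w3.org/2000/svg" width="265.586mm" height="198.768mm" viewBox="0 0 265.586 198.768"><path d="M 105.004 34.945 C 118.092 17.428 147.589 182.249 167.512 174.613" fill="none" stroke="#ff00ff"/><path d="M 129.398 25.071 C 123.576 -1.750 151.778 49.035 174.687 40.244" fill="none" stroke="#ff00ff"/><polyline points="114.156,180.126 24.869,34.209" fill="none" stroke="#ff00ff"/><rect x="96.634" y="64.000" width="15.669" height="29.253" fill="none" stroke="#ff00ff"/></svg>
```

G21
G90
G0 X105.004 Y163.823
M4 S546
G01 X110.630 Y162.538 F1976
G01 X117.491 Y148.316 F1976
G01 X125.280 Y125.316 F1976
G01 X133.695 Y97.694 F1976
G01 X142.430 Y69.610 F1976
G01 X151.181 Y45.220 F1976
G01 X159.643 Y28.682 F1976
G01 X167.512 Y24.155 F1976
M5
G0 X129.398 Y173.697
M4 S546
G01 X128.733 Y180.385 F1976
G01 X130.797 Y181.405 F1976
G01 X135.129 Y178.365 F1976
G01 X141.268 Y172.872 F1976
G01 X148.755 Y166.534 F1976
G01 X157.127 Y160.958 F1976
G01 X165.925 Y157.752 F1976
G01 X174.687 Y158.524 F1976
M5
G0 X114.156 Y18.642
M4 S546
G01 X24.869 Y164.559 F1976
M5
G0 X96.634 Y134.768
M4 S546
G01 X112.303 Y134.768 F1976
G01 X112.303 Y105.515 F1976
G01 X96.634 Y105.515 F1976
G01 X96.634 Y134.768 F1976
M5
G0 X0.000 Y0.000

1 u = 1 mm; y_m = 198.768 − y.

[1] `<path>` cubic bezier, #ff00ff→score S546 F1976: (105.004,163.823) → (110.630,162.538) → (117.491,148.316) → (125.280,125.316) → (133.695,97.694) → (142.430,69.610) → (151.181,45.220) → (159.643,28.682) → (167.512,24.155)

[2] `<path>` cubic bezier, #ff00ff→score S546 F1976: (129.398,173.697) → (128.733,180.385) → (130.797,181.405) → (135.129,178.365) → (141.268,172.872) → (148.755,166.534) → (157.127,160.958) → (165.925,157.752) → (174.687,158.524)

[3] `<polyline>` line segment, #ff00ff→score S546 F1976: (114.156,18.642) → (24.869,164.559)

[4] `<rect>` rectangle, #ff00ff→score S546 F1976: (96.634,134.768) → (112.303,134.768) → (112.303,105.515) → (96.634,105.515) → (96.634,134.768) (closed)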